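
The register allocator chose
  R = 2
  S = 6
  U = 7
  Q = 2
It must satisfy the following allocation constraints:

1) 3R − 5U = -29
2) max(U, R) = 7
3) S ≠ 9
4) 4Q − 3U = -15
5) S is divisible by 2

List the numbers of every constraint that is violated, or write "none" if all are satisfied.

1) 3R − 5U = 3(2) − 5(7) = -29 — holds.
2) max(7, 2) = 7 — holds.
3) S = 6, and 6 ≠ 9 — holds.
4) 4Q − 3U = 4(2) − 3(7) = -13, not -15 — fails.
5) 6 / 2 = 3, so 2 divides 6 — holds.

Violated: 4.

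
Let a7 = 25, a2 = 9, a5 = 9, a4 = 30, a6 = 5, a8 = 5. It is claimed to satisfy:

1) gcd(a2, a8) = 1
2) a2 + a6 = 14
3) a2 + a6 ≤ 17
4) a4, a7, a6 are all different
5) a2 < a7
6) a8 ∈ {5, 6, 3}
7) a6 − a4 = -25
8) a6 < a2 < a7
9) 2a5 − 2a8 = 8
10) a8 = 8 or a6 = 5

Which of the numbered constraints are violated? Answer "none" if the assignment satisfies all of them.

The assignment satisfies every constraint.

1) gcd(9, 5) = 1 — holds.
2) a2 + a6 = 9 + 5 = 14 — holds.
3) a2 + a6 = 9 + 5 = 14; 14 ≤ 17 — holds.
4) values 30, 25, 5 are pairwise distinct — holds.
5) a2 = 9, a7 = 25; 9 < 25 — holds.
6) a8 = 5 is in {5, 6, 3} — holds.
7) a6 − a4 = 5 − 30 = -25 — holds.
8) values 5 < 9 < 25 — holds.
9) 2a5 − 2a8 = 2(9) − 2(5) = 8 — holds.
10) a8 = 5 ≠ 8, but a6 = 5 = 5 (second disjunct) — holds.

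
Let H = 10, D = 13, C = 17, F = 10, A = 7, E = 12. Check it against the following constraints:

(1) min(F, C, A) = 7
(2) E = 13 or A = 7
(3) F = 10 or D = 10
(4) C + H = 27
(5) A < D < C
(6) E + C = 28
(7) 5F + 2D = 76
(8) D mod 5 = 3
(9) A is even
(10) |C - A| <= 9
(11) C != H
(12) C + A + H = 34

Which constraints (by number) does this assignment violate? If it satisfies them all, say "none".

(1) min(10, 17, 7) = 7  ✔
(2) E = 12 ≠ 13, but A = 7 = 7 (second disjunct)  ✔
(3) F = 10 = 10 (first disjunct)  ✔
(4) C + H = 17 + 10 = 27  ✔
(5) values 7 < 13 < 17  ✔
(6) E + C = 12 + 17 = 29, not 28  ✘
(7) 5F + 2D = 5(10) + 2(13) = 76  ✔
(8) 13 mod 5 = 3  ✔
(9) A = 7 is odd  ✘
(10) |17 - 7| = 10; 10 > 9, exceeds bound 9  ✘
(11) C = 17, H = 10; distinct  ✔
(12) C + A + H = 17 + 7 + 10 = 34  ✔

Constraints 6, 9, and 10 are violated.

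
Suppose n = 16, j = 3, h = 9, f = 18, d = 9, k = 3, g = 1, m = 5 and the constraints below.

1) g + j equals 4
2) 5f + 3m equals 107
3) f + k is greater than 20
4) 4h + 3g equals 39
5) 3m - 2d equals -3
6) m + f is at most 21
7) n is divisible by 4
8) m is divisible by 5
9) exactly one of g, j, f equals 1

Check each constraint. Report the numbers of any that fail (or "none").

1) g + j = 1 + 3 = 4 — satisfied.
2) 5f + 3m = 5(18) + 3(5) = 105, not 107 — violated.
3) f + k = 18 + 3 = 21; 21 > 20 — satisfied.
4) 4h + 3g = 4(9) + 3(1) = 39 — satisfied.
5) 3m - 2d = 3(5) - 2(9) = -3 — satisfied.
6) m + f = 5 + 18 = 23; 23 > 21, bound 21 not met — violated.
7) 16 / 4 = 4, so 4 divides 16 — satisfied.
8) 5 / 5 = 1, so 5 divides 5 — satisfied.
9) g=1, j=3, f=18; 1 of them equals 1 — satisfied.

Violated: 2, 6.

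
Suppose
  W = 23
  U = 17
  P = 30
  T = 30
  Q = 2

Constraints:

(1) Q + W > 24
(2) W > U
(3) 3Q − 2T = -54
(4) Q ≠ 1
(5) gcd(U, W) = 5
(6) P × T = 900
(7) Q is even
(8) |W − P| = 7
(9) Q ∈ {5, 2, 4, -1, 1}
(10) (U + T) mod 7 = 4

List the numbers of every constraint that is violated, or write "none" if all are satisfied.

The assignment fails constraints 5 and 10.

(1) Q + W = 2 + 23 = 25; 25 > 24  OK
(2) W = 23, U = 17; 23 > 17  OK
(3) 3Q − 2T = 3(2) − 2(30) = -54  OK
(4) Q = 2, and 2 ≠ 1  OK
(5) gcd(17, 23) = 1, not 5  FAIL
(6) P × T = 30 × 30 = 900  OK
(7) Q = 2 is even  OK
(8) |23 − 30| = 7  OK
(9) Q = 2 is in {5, 2, 4, -1, 1}  OK
(10) U + T = 47; 47 mod 7 = 5, not 4  FAIL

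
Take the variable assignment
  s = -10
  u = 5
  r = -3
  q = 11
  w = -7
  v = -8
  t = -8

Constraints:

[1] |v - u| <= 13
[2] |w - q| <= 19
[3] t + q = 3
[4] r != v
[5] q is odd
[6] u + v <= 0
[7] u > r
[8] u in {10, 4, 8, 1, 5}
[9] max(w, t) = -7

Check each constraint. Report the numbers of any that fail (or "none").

None — every constraint holds.

[1] |-8 - 5| = 13; 13 ≤ 13  true
[2] |-7 - 11| = 18; 18 ≤ 19  true
[3] t + q = -8 + 11 = 3  true
[4] r = -3, v = -8; distinct  true
[5] q = 11 is odd  true
[6] u + v = 5 + (-8) = -3; -3 ≤ 0  true
[7] u = 5, r = -3; 5 > -3  true
[8] u = 5 is in {10, 4, 8, 1, 5}  true
[9] max(-7, -8) = -7  true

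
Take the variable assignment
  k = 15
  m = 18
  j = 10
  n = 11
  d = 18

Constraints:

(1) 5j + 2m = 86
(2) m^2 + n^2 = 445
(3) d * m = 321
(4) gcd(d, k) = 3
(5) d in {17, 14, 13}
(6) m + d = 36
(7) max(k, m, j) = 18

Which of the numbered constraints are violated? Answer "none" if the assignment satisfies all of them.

Violated: 3, 5.

(1) 5j + 2m = 5(10) + 2(18) = 86 — satisfied.
(2) m^2 + n^2 = 18^2 + 11^2 = 324 + 121 = 445 — satisfied.
(3) d * m = 18 * 18 = 324, not 321 — violated.
(4) gcd(18, 15) = 3 — satisfied.
(5) d = 18 is not in {17, 14, 13} — violated.
(6) m + d = 18 + 18 = 36 — satisfied.
(7) max(15, 18, 10) = 18 — satisfied.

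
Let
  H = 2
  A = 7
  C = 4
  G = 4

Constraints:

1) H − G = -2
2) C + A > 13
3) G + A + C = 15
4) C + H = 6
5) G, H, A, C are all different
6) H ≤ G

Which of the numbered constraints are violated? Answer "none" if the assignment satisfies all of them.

1) H − G = 2 − 4 = -2  OK
2) C + A = 4 + 7 = 11; 11 ≤ 13, bound 13 not met  FAIL
3) G + A + C = 4 + 7 + 4 = 15  OK
4) C + H = 4 + 2 = 6  OK
5) G = C = 4, not all different  FAIL
6) H = 2, G = 4; 2 ≤ 4  OK

Constraints 2 and 5 do not hold.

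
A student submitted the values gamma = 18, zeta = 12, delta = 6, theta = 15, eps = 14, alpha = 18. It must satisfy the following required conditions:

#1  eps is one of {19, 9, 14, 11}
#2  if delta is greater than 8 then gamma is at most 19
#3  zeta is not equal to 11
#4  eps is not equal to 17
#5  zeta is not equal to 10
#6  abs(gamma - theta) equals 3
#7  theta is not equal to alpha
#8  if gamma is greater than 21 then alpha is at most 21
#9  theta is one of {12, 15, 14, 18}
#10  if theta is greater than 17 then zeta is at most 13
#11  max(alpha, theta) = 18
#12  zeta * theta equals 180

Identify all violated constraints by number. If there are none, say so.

None — every constraint holds.

#1 eps = 14 is in {19, 9, 14, 11} — satisfied.
#2 delta = 6, not > 8; antecedent false, conditional vacuously true — satisfied.
#3 zeta = 12, and 12 ≠ 11 — satisfied.
#4 eps = 14, and 14 ≠ 17 — satisfied.
#5 zeta = 12, and 12 ≠ 10 — satisfied.
#6 abs(18 - 15) = 3 — satisfied.
#7 theta = 15, alpha = 18; distinct — satisfied.
#8 gamma = 18, not > 21; antecedent false, conditional vacuously true — satisfied.
#9 theta = 15 is in {12, 15, 14, 18} — satisfied.
#10 theta = 15, not > 17; antecedent false, conditional vacuously true — satisfied.
#11 max(18, 15) = 18 — satisfied.
#12 zeta * theta = 12 * 15 = 180 — satisfied.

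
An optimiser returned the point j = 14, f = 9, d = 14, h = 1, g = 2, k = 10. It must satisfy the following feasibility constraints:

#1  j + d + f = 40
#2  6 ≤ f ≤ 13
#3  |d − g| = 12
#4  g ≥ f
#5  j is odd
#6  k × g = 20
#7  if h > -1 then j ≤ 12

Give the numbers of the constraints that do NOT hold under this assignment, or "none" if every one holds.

The assignment fails constraints 1, 4, 5, and 7.

#1 j + d + f = 14 + 14 + 9 = 37, not 40  ✗
#2 f = 9 lies in [6, 13]  ✓
#3 |14 − 2| = 12  ✓
#4 g = 2, f = 9; 2 < 9 (want ≥)  ✗
#5 j = 14 is even  ✗
#6 k × g = 10 × 2 = 20  ✓
#7 h = 1 > -1, so we need j ≤ 12; but j = 14 > 12  ✗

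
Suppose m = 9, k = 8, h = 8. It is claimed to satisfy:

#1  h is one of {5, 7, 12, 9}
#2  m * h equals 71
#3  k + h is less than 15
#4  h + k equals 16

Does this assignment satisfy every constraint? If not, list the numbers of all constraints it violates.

#1 h = 8 is not in {5, 7, 12, 9} — does not hold.
#2 m * h = 9 * 8 = 72, not 71 — does not hold.
#3 k + h = 8 + 8 = 16; 16 ≥ 15, bound 15 not met — does not hold.
#4 h + k = 8 + 8 = 16 — holds.

Constraints 1, 2, and 3 do not hold.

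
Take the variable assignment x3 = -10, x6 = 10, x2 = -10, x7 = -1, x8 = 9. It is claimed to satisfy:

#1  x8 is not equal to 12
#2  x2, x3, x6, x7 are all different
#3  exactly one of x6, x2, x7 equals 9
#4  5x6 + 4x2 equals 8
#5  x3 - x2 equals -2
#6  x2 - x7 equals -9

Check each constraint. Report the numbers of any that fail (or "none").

#1 x8 = 9, and 9 ≠ 12 — satisfied.
#2 x2 = x3 = -10, not all different — violated.
#3 x6=10, x2=-10, x7=-1; 0 of them equal 9, not exactly one — violated.
#4 5x6 + 4x2 = 5(10) + 4(-10) = 10, not 8 — violated.
#5 x3 - x2 = -10 - (-10) = 0, not -2 — violated.
#6 x2 - x7 = -10 - (-1) = -9 — satisfied.

No — constraints 2, 3, 4, and 5 are not satisfied.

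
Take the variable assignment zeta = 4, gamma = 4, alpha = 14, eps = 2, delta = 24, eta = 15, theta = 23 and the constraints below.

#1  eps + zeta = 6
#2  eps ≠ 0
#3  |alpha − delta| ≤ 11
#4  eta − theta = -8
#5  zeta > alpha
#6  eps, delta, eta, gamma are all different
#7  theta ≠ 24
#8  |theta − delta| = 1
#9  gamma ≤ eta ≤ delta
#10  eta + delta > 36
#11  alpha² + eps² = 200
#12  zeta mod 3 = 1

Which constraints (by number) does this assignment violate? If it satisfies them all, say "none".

#1 eps + zeta = 2 + 4 = 6 — satisfied.
#2 eps = 2, and 2 ≠ 0 — satisfied.
#3 |14 − 24| = 10; 10 ≤ 11 — satisfied.
#4 eta − theta = 15 − 23 = -8 — satisfied.
#5 zeta = 4, alpha = 14; 4 ≤ 14 (want >) — violated.
#6 values 2, 24, 15, 4 are pairwise distinct — satisfied.
#7 theta = 23, and 23 ≠ 24 — satisfied.
#8 |23 − 24| = 1 — satisfied.
#9 values 4 ≤ 15 ≤ 24 — satisfied.
#10 eta + delta = 15 + 24 = 39; 39 > 36 — satisfied.
#11 alpha² + eps² = 14² + 2² = 196 + 4 = 200 — satisfied.
#12 4 mod 3 = 1 — satisfied.

Constraint 5 is violated.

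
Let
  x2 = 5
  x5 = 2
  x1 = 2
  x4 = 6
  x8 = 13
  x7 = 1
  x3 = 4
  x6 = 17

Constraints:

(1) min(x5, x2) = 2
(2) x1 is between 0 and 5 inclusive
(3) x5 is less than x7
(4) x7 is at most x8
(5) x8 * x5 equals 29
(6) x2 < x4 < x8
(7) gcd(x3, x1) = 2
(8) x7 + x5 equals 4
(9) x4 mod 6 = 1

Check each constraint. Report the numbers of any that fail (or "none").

(1) min(2, 5) = 2  ✔
(2) x1 = 2 lies in [0, 5]  ✔
(3) x5 = 2, x7 = 1; 2 ≥ 1 (want <)  ✘
(4) x7 = 1, x8 = 13; 1 ≤ 13  ✔
(5) x8 * x5 = 13 * 2 = 26, not 29  ✘
(6) values 5 < 6 < 13  ✔
(7) gcd(4, 2) = 2  ✔
(8) x7 + x5 = 1 + 2 = 3, not 4  ✘
(9) 6 mod 6 = 0, not 1  ✘

The assignment fails constraints 3, 5, 8, and 9.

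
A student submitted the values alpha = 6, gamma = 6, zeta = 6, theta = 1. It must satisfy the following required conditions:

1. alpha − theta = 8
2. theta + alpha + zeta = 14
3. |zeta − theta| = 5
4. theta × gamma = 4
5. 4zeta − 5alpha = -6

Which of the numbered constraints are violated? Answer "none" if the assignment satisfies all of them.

1. alpha − theta = 6 − 1 = 5, not 8  ✘
2. theta + alpha + zeta = 1 + 6 + 6 = 13, not 14  ✘
3. |6 − 1| = 5  ✔
4. theta × gamma = 1 × 6 = 6, not 4  ✘
5. 4zeta − 5alpha = 4(6) − 5(6) = -6  ✔

Constraints 1, 2, 4 do not hold.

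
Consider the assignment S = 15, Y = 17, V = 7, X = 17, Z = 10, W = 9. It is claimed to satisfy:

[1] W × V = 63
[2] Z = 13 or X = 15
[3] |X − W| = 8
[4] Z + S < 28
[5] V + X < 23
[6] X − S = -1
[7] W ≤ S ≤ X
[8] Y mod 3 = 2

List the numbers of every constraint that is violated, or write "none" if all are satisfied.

[1] W × V = 9 × 7 = 63  holds
[2] Z = 10 ≠ 13 and X = 17 ≠ 15; both disjuncts false  fails
[3] |17 − 9| = 8  holds
[4] Z + S = 10 + 15 = 25; 25 < 28  holds
[5] V + X = 7 + 17 = 24; 24 ≥ 23, bound 23 not met  fails
[6] X − S = 17 − 15 = 2, not -1  fails
[7] values 9 ≤ 15 ≤ 17  holds
[8] 17 mod 3 = 2  holds

Violated: 2, 5, 6.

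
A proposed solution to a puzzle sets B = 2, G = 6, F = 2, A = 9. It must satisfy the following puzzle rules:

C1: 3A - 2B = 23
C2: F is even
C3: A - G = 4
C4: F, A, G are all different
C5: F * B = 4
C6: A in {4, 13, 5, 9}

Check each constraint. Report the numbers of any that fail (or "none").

The assignment fails constraint 3.

C1: 3A - 2B = 3(9) - 2(2) = 23  yes
C2: F = 2 is even  yes
C3: A - G = 9 - 6 = 3, not 4  no
C4: values 2, 9, 6 are pairwise distinct  yes
C5: F * B = 2 * 2 = 4  yes
C6: A = 9 is in {4, 13, 5, 9}  yes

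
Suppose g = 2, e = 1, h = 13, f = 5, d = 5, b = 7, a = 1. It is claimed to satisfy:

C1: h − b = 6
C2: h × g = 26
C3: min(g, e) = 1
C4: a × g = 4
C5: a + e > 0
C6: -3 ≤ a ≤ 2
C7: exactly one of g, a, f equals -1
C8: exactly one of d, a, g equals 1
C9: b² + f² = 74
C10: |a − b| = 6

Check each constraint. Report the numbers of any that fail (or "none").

The assignment fails constraints 4 and 7.

C1: h − b = 13 − 7 = 6 — holds.
C2: h × g = 13 × 2 = 26 — holds.
C3: min(2, 1) = 1 — holds.
C4: a × g = 1 × 2 = 2, not 4 — fails.
C5: a + e = 1 + 1 = 2; 2 > 0 — holds.
C6: a = 1 lies in [-3, 2] — holds.
C7: g=2, a=1, f=5; 0 of them equal -1, not exactly one — fails.
C8: d=5, a=1, g=2; 1 of them equals 1 — holds.
C9: b² + f² = 7² + 5² = 49 + 25 = 74 — holds.
C10: |1 − 7| = 6 — holds.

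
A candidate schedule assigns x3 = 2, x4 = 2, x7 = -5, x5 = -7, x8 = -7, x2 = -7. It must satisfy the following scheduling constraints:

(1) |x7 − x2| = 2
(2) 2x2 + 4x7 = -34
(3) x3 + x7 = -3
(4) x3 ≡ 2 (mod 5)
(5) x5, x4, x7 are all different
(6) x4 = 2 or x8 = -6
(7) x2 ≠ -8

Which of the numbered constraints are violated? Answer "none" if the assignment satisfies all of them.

(1) |-5 − (-7)| = 2 — holds.
(2) 2x2 + 4x7 = 2(-7) + 4(-5) = -34 — holds.
(3) x3 + x7 = 2 + (-5) = -3 — holds.
(4) 2 mod 5 = 2 — holds.
(5) values -7, 2, -5 are pairwise distinct — holds.
(6) x4 = 2 = 2 (first disjunct) — holds.
(7) x2 = -7, and -7 ≠ -8 — holds.

No violations.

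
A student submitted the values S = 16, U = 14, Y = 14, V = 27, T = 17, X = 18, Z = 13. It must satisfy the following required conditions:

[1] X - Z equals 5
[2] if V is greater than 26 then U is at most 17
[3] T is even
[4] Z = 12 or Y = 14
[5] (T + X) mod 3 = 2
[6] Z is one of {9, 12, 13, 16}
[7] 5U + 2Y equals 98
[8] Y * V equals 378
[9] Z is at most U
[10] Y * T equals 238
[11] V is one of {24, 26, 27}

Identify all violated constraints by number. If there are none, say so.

Constraint 3 is violated.

[1] X - Z = 18 - 13 = 5 — satisfied.
[2] V = 27 > 26, so we need U ≤ 17; U = 14 ≤ 17 — satisfied.
[3] T = 17 is odd — violated.
[4] Z = 13 ≠ 12, but Y = 14 = 14 (second disjunct) — satisfied.
[5] T + X = 35; 35 mod 3 = 2 — satisfied.
[6] Z = 13 is in {9, 12, 13, 16} — satisfied.
[7] 5U + 2Y = 5(14) + 2(14) = 98 — satisfied.
[8] Y * V = 14 * 27 = 378 — satisfied.
[9] Z = 13, U = 14; 13 ≤ 14 — satisfied.
[10] Y * T = 14 * 17 = 238 — satisfied.
[11] V = 27 is in {24, 26, 27} — satisfied.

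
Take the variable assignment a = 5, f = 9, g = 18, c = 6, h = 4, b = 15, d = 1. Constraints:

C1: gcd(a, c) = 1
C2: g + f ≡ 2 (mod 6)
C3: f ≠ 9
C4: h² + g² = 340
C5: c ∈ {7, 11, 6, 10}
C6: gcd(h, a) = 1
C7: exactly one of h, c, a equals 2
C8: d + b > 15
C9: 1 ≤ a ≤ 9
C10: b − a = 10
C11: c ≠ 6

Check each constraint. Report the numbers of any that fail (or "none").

The assignment fails constraints 2, 3, 7, and 11.

C1: gcd(5, 6) = 1  true
C2: g + f = 27; 27 mod 6 = 3, not 2  false
C3: f = 9, but 9 is required to differ  false
C4: h² + g² = 4² + 18² = 16 + 324 = 340  true
C5: c = 6 is in {7, 11, 6, 10}  true
C6: gcd(4, 5) = 1  true
C7: h=4, c=6, a=5; 0 of them equal 2, not exactly one  false
C8: d + b = 1 + 15 = 16; 16 > 15  true
C9: a = 5 lies in [1, 9]  true
C10: b − a = 15 − 5 = 10  true
C11: c = 6, but 6 is required to differ  false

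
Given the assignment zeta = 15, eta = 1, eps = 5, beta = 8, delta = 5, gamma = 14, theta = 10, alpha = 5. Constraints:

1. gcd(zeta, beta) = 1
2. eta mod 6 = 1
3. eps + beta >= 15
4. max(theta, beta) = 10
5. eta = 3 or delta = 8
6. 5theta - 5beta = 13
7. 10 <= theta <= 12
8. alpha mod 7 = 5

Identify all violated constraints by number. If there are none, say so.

1. gcd(15, 8) = 1 — holds.
2. 1 mod 6 = 1 — holds.
3. eps + beta = 5 + 8 = 13; 13 < 15, bound 15 not met — does not hold.
4. max(10, 8) = 10 — holds.
5. eta = 1 ≠ 3 and delta = 5 ≠ 8; both disjuncts false — does not hold.
6. 5theta - 5beta = 5(10) - 5(8) = 10, not 13 — does not hold.
7. theta = 10 lies in [10, 12] — holds.
8. 5 mod 7 = 5 — holds.

Constraints 3, 5, 6 do not hold.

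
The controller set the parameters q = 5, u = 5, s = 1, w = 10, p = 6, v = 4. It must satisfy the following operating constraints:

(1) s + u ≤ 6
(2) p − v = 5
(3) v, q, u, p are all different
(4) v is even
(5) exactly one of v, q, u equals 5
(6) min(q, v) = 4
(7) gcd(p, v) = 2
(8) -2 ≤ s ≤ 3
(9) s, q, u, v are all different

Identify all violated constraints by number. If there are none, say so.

No — constraints 2, 3, 5, 9 are not satisfied.

(1) s + u = 1 + 5 = 6; 6 ≤ 6 — holds.
(2) p − v = 6 − 4 = 2, not 5 — does not hold.
(3) q = u = 5, not all different — does not hold.
(4) v = 4 is even — holds.
(5) v=4, q=5, u=5; 2 of them equal 5, not exactly one — does not hold.
(6) min(5, 4) = 4 — holds.
(7) gcd(6, 4) = 2 — holds.
(8) s = 1 lies in [-2, 3] — holds.
(9) q = u = 5, not all different — does not hold.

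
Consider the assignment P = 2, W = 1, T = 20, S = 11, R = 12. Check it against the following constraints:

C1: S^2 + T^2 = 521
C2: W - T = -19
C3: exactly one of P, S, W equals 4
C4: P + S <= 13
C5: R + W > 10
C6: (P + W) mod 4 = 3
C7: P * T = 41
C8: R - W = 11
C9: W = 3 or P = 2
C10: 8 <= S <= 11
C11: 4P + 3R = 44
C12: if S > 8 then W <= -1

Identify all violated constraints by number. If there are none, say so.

C1: S^2 + T^2 = 11^2 + 20^2 = 121 + 400 = 521 — holds.
C2: W - T = 1 - 20 = -19 — holds.
C3: P=2, S=11, W=1; 0 of them equal 4, not exactly one — fails.
C4: P + S = 2 + 11 = 13; 13 ≤ 13 — holds.
C5: R + W = 12 + 1 = 13; 13 > 10 — holds.
C6: P + W = 3; 3 mod 4 = 3 — holds.
C7: P * T = 2 * 20 = 40, not 41 — fails.
C8: R - W = 12 - 1 = 11 — holds.
C9: W = 1 ≠ 3, but P = 2 = 2 (second disjunct) — holds.
C10: S = 11 lies in [8, 11] — holds.
C11: 4P + 3R = 4(2) + 3(12) = 44 — holds.
C12: S = 11 > 8, so we need W ≤ -1; but W = 1 > -1 — fails.

Constraints 3, 7, and 12 do not hold.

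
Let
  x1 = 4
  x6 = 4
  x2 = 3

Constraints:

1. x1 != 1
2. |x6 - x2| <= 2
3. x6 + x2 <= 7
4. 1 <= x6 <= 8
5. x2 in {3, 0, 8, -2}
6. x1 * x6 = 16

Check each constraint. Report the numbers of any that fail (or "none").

1. x1 = 4, and 4 ≠ 1 — satisfied.
2. |4 - 3| = 1; 1 ≤ 2 — satisfied.
3. x6 + x2 = 4 + 3 = 7; 7 ≤ 7 — satisfied.
4. x6 = 4 lies in [1, 8] — satisfied.
5. x2 = 3 is in {3, 0, 8, -2} — satisfied.
6. x1 * x6 = 4 * 4 = 16 — satisfied.

No violations.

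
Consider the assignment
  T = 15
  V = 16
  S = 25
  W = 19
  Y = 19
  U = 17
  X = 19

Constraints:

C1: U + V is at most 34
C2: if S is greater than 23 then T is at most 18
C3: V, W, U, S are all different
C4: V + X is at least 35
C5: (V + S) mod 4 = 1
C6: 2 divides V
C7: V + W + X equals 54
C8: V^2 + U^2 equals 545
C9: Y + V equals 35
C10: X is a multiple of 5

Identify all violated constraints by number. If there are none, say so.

C1: U + V = 17 + 16 = 33; 33 ≤ 34  true
C2: S = 25 > 23, so we need T ≤ 18; T = 15 ≤ 18  true
C3: values 16, 19, 17, 25 are pairwise distinct  true
C4: V + X = 16 + 19 = 35; 35 ≥ 35  true
C5: V + S = 41; 41 mod 4 = 1  true
C6: 16 / 2 = 8, so 2 divides 16  true
C7: V + W + X = 16 + 19 + 19 = 54  true
C8: V^2 + U^2 = 16^2 + 17^2 = 256 + 289 = 545  true
C9: Y + V = 19 + 16 = 35  true
C10: 19 = 5*3 + 4, so 5 does not divide 19  false

Constraint 10 does not hold.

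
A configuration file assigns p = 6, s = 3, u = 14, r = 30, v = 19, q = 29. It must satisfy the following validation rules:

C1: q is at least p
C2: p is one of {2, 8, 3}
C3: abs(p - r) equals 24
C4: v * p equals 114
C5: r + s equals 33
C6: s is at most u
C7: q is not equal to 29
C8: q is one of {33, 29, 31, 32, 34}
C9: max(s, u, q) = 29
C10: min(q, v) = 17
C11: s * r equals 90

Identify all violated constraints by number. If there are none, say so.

Constraints 2, 7, and 10 do not hold.

C1: q = 29, p = 6; 29 ≥ 6 — satisfied.
C2: p = 6 is not in {2, 8, 3} — violated.
C3: abs(6 - 30) = 24 — satisfied.
C4: v * p = 19 * 6 = 114 — satisfied.
C5: r + s = 30 + 3 = 33 — satisfied.
C6: s = 3, u = 14; 3 ≤ 14 — satisfied.
C7: q = 29, but 29 is required to differ — violated.
C8: q = 29 is in {33, 29, 31, 32, 34} — satisfied.
C9: max(3, 14, 29) = 29 — satisfied.
C10: min(29, 19) = 19, not 17 — violated.
C11: s * r = 3 * 30 = 90 — satisfied.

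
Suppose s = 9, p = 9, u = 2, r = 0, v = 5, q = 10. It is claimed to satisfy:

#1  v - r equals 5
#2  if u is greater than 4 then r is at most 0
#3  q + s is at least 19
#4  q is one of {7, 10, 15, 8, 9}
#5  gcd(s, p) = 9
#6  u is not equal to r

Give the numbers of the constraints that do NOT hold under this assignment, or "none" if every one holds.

#1 v - r = 5 - 0 = 5 — satisfied.
#2 u = 2, not > 4; antecedent false, conditional vacuously true — satisfied.
#3 q + s = 10 + 9 = 19; 19 ≥ 19 — satisfied.
#4 q = 10 is in {7, 10, 15, 8, 9} — satisfied.
#5 gcd(9, 9) = 9 — satisfied.
#6 u = 2, r = 0; distinct — satisfied.

No violations.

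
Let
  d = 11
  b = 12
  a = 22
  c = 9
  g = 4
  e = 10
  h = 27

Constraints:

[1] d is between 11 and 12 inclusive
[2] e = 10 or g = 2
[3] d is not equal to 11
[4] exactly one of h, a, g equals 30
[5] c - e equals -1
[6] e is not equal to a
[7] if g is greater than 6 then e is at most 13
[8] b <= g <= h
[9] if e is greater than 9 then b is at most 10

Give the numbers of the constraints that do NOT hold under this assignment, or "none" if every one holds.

No — constraints 3, 4, 8, 9 are not satisfied.

[1] d = 11 lies in [11, 12]  yes
[2] e = 10 = 10 (first disjunct)  yes
[3] d = 11, but 11 is required to differ  no
[4] h=27, a=22, g=4; 0 of them equal 30, not exactly one  no
[5] c - e = 9 - 10 = -1  yes
[6] e = 10, a = 22; distinct  yes
[7] g = 4, not > 6; antecedent false, conditional vacuously true  yes
[8] values 12, 4, 27; b = 12 is not <= g = 4  no
[9] e = 10 > 9, so we need b ≤ 10; but b = 12 > 10  no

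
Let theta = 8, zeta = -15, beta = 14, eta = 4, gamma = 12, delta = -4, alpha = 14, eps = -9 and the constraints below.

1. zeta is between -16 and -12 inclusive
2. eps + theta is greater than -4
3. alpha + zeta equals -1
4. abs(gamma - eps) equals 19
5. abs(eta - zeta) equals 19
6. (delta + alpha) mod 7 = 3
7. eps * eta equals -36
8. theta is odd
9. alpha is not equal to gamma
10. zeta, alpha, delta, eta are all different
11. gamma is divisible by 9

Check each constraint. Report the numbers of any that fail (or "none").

1. zeta = -15 lies in [-16, -12] — OK.
2. eps + theta = -9 + 8 = -1; -1 > -4 — OK.
3. alpha + zeta = 14 + (-15) = -1 — OK.
4. abs(12 - (-9)) = 21, not 19 — violated.
5. abs(4 - (-15)) = 19 — OK.
6. delta + alpha = 10; 10 mod 7 = 3 — OK.
7. eps * eta = -9 * 4 = -36 — OK.
8. theta = 8 is even — violated.
9. alpha = 14, gamma = 12; distinct — OK.
10. values -15, 14, -4, 4 are pairwise distinct — OK.
11. 12 = 9*1 + 3, so 9 does not divide 12 — violated.

Violated: 4, 8, and 11.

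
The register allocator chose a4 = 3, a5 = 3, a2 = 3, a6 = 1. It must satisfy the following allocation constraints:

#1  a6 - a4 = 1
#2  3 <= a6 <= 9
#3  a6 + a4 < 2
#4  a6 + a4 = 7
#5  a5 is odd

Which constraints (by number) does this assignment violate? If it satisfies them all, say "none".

#1 a6 - a4 = 1 - 3 = -2, not 1 — violated.
#2 a6 = 1 is outside [3, 9] — violated.
#3 a6 + a4 = 1 + 3 = 4; 4 ≥ 2, bound 2 not met — violated.
#4 a6 + a4 = 1 + 3 = 4, not 7 — violated.
#5 a5 = 3 is odd — OK.

The assignment fails constraints 1, 2, 3, and 4.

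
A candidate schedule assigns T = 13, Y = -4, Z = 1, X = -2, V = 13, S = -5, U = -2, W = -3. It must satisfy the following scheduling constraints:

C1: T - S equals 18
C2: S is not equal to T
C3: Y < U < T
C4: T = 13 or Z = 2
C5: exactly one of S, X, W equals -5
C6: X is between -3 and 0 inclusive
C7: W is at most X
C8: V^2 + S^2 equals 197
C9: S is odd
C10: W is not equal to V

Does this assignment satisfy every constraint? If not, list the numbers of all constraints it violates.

C1: T - S = 13 - (-5) = 18 — OK.
C2: S = -5, T = 13; distinct — OK.
C3: values -4 < -2 < 13 — OK.
C4: T = 13 = 13 (first disjunct) — OK.
C5: S=-5, X=-2, W=-3; 1 of them equals -5 — OK.
C6: X = -2 lies in [-3, 0] — OK.
C7: W = -3, X = -2; -3 ≤ -2 — OK.
C8: V^2 + S^2 = 13^2 + (-5)^2 = 169 + 25 = 194, not 197 — violated.
C9: S = -5 is odd — OK.
C10: W = -3, V = 13; distinct — OK.

The assignment fails constraint 8.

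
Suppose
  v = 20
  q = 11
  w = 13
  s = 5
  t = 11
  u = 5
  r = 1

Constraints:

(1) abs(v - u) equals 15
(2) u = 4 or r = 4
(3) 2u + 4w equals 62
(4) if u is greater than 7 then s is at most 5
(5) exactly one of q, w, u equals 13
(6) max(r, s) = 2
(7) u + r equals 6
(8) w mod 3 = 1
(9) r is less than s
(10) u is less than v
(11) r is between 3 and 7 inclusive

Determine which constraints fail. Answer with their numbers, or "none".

Violated: 2, 6, and 11.

(1) abs(20 - 5) = 15 — satisfied.
(2) u = 5 ≠ 4 and r = 1 ≠ 4; both disjuncts false — violated.
(3) 2u + 4w = 2(5) + 4(13) = 62 — satisfied.
(4) u = 5, not > 7; antecedent false, conditional vacuously true — satisfied.
(5) q=11, w=13, u=5; 1 of them equals 13 — satisfied.
(6) max(1, 5) = 5, not 2 — violated.
(7) u + r = 5 + 1 = 6 — satisfied.
(8) 13 mod 3 = 1 — satisfied.
(9) r = 1, s = 5; 1 < 5 — satisfied.
(10) u = 5, v = 20; 5 < 20 — satisfied.
(11) r = 1 is outside [3, 7] — violated.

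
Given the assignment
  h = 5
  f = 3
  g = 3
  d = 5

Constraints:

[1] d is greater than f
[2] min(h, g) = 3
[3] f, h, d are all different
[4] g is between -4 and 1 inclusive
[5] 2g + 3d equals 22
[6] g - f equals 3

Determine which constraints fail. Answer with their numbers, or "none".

Constraints 3, 4, 5, and 6 do not hold.

[1] d = 5, f = 3; 5 > 3  true
[2] min(5, 3) = 3  true
[3] h = d = 5, not all different  false
[4] g = 3 is outside [-4, 1]  false
[5] 2g + 3d = 2(3) + 3(5) = 21, not 22  false
[6] g - f = 3 - 3 = 0, not 3  false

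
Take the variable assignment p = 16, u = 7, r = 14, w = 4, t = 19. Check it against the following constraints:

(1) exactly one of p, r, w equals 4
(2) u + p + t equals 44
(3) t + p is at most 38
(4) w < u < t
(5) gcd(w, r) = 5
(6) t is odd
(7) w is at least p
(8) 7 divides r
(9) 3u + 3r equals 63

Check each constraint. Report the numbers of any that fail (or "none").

Constraints 2, 5, and 7 are violated.

(1) p=16, r=14, w=4; 1 of them equals 4  true
(2) u + p + t = 7 + 16 + 19 = 42, not 44  false
(3) t + p = 19 + 16 = 35; 35 ≤ 38  true
(4) values 4 < 7 < 19  true
(5) gcd(4, 14) = 2, not 5  false
(6) t = 19 is odd  true
(7) w = 4, p = 16; 4 < 16 (want ≥)  false
(8) 14 / 7 = 2, so 7 divides 14  true
(9) 3u + 3r = 3(7) + 3(14) = 63  true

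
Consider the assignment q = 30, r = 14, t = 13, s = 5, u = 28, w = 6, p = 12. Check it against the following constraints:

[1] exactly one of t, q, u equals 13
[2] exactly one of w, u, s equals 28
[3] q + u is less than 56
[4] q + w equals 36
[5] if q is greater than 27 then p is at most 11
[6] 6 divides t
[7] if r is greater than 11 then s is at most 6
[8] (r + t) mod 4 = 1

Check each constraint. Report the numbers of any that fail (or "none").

[1] t=13, q=30, u=28; 1 of them equals 13  ✓
[2] w=6, u=28, s=5; 1 of them equals 28  ✓
[3] q + u = 30 + 28 = 58; 58 ≥ 56, bound 56 not met  ✗
[4] q + w = 30 + 6 = 36  ✓
[5] q = 30 > 27, so we need p ≤ 11; but p = 12 > 11  ✗
[6] 13 = 6*2 + 1, so 6 does not divide 13  ✗
[7] r = 14 > 11, so we need s ≤ 6; s = 5 ≤ 6  ✓
[8] r + t = 27; 27 mod 4 = 3, not 1  ✗

No — constraints 3, 5, 6, 8 are not satisfied.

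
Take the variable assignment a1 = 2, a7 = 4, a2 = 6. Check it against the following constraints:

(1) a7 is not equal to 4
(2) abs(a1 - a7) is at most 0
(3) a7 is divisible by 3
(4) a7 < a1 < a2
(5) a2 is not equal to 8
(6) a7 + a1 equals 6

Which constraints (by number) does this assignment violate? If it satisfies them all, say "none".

Constraints 1, 2, 3, and 4 are violated.

(1) a7 = 4, but 4 is required to differ — violated.
(2) abs(2 - 4) = 2; 2 > 0, exceeds bound 0 — violated.
(3) 4 = 3*1 + 1, so 3 does not divide 4 — violated.
(4) values 4, 2, 6; a7 = 4 is not < a1 = 2 — violated.
(5) a2 = 6, and 6 ≠ 8 — OK.
(6) a7 + a1 = 4 + 2 = 6 — OK.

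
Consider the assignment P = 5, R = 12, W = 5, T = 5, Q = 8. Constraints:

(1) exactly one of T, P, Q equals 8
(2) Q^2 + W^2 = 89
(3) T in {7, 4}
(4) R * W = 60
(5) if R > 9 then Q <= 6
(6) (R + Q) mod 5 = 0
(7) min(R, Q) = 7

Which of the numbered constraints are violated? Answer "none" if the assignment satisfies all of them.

The assignment fails constraints 3, 5, 7.

(1) T=5, P=5, Q=8; 1 of them equals 8 — satisfied.
(2) Q^2 + W^2 = 8^2 + 5^2 = 64 + 25 = 89 — satisfied.
(3) T = 5 is not in {7, 4} — violated.
(4) R * W = 12 * 5 = 60 — satisfied.
(5) R = 12 > 9, so we need Q ≤ 6; but Q = 8 > 6 — violated.
(6) R + Q = 20; 20 mod 5 = 0 — satisfied.
(7) min(12, 8) = 8, not 7 — violated.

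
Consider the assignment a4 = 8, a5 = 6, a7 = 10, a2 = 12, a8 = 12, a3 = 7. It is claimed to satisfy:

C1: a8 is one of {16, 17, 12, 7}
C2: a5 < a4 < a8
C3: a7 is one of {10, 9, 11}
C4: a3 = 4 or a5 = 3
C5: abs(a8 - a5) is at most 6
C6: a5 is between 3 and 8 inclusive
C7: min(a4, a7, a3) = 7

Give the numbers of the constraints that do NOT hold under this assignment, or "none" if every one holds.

The assignment fails constraint 4.

C1: a8 = 12 is in {16, 17, 12, 7}  holds
C2: values 6 < 8 < 12  holds
C3: a7 = 10 is in {10, 9, 11}  holds
C4: a3 = 7 ≠ 4 and a5 = 6 ≠ 3; both disjuncts false  fails
C5: abs(12 - 6) = 6; 6 ≤ 6  holds
C6: a5 = 6 lies in [3, 8]  holds
C7: min(8, 10, 7) = 7  holds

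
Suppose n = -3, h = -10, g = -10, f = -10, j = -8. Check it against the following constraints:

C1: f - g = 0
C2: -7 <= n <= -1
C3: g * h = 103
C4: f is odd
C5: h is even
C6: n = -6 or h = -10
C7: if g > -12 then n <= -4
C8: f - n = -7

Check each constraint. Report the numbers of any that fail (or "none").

C1: f - g = -10 - (-10) = 0  holds
C2: n = -3 lies in [-7, -1]  holds
C3: g * h = -10 * (-10) = 100, not 103  fails
C4: f = -10 is even  fails
C5: h = -10 is even  holds
C6: n = -3 ≠ -6, but h = -10 = -10 (second disjunct)  holds
C7: g = -10 > -12, so we need n ≤ -4; but n = -3 > -4  fails
C8: f - n = -10 - (-3) = -7  holds

Constraints 3, 4, 7 do not hold.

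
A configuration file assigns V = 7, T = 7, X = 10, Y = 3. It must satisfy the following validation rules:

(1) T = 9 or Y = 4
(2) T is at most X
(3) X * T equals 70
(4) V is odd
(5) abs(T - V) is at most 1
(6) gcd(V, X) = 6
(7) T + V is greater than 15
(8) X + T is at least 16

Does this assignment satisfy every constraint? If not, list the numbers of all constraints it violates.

Constraints 1, 6, 7 do not hold.

(1) T = 7 ≠ 9 and Y = 3 ≠ 4; both disjuncts false  FAIL
(2) T = 7, X = 10; 7 ≤ 10  OK
(3) X * T = 10 * 7 = 70  OK
(4) V = 7 is odd  OK
(5) abs(7 - 7) = 0; 0 ≤ 1  OK
(6) gcd(7, 10) = 1, not 6  FAIL
(7) T + V = 7 + 7 = 14; 14 ≤ 15, bound 15 not met  FAIL
(8) X + T = 10 + 7 = 17; 17 ≥ 16  OK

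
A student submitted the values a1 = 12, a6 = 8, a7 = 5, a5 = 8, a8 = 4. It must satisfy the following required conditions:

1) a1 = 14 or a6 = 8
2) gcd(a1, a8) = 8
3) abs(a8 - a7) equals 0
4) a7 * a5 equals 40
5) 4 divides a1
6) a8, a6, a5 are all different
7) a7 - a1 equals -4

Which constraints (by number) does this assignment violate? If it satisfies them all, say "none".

Constraints 2, 3, 6, 7 do not hold.

1) a1 = 12 ≠ 14, but a6 = 8 = 8 (second disjunct) — holds.
2) gcd(12, 4) = 4, not 8 — does not hold.
3) abs(4 - 5) = 1, not 0 — does not hold.
4) a7 * a5 = 5 * 8 = 40 — holds.
5) 12 / 4 = 3, so 4 divides 12 — holds.
6) a6 = a5 = 8, not all different — does not hold.
7) a7 - a1 = 5 - 12 = -7, not -4 — does not hold.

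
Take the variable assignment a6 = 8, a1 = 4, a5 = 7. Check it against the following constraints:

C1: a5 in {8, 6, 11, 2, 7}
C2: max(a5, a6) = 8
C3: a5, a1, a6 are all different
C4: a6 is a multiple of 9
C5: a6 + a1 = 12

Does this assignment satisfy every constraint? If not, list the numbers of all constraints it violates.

Constraint 4 is violated.

C1: a5 = 7 is in {8, 6, 11, 2, 7} — satisfied.
C2: max(7, 8) = 8 — satisfied.
C3: values 7, 4, 8 are pairwise distinct — satisfied.
C4: 8 = 9*0 + 8, so 9 does not divide 8 — violated.
C5: a6 + a1 = 8 + 4 = 12 — satisfied.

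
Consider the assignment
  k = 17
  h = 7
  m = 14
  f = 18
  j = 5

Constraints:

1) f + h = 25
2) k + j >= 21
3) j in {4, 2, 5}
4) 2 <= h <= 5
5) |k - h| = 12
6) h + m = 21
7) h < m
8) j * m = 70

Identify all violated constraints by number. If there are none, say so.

1) f + h = 18 + 7 = 25 — OK.
2) k + j = 17 + 5 = 22; 22 ≥ 21 — OK.
3) j = 5 is in {4, 2, 5} — OK.
4) h = 7 is outside [2, 5] — violated.
5) |17 - 7| = 10, not 12 — violated.
6) h + m = 7 + 14 = 21 — OK.
7) h = 7, m = 14; 7 < 14 — OK.
8) j * m = 5 * 14 = 70 — OK.

Constraints 4 and 5 do not hold.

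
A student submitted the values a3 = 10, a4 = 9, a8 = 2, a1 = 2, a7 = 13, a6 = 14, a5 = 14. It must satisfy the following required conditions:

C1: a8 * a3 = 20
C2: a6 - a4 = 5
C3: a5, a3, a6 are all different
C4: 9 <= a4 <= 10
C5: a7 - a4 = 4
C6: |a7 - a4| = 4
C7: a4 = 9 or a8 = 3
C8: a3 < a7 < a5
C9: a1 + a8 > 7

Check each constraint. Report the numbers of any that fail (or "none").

C1: a8 * a3 = 2 * 10 = 20 — holds.
C2: a6 - a4 = 14 - 9 = 5 — holds.
C3: a5 = a6 = 14, not all different — fails.
C4: a4 = 9 lies in [9, 10] — holds.
C5: a7 - a4 = 13 - 9 = 4 — holds.
C6: |13 - 9| = 4 — holds.
C7: a4 = 9 = 9 (first disjunct) — holds.
C8: values 10 < 13 < 14 — holds.
C9: a1 + a8 = 2 + 2 = 4; 4 ≤ 7, bound 7 not met — fails.

Constraints 3, 9 do not hold.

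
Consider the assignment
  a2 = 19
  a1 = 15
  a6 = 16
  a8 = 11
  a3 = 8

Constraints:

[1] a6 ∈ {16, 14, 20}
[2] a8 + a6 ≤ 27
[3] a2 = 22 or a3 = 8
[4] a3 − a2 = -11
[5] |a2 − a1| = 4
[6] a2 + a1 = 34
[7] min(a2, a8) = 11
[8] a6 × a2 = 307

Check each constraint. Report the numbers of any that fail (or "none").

[1] a6 = 16 is in {16, 14, 20} — holds.
[2] a8 + a6 = 11 + 16 = 27; 27 ≤ 27 — holds.
[3] a2 = 19 ≠ 22, but a3 = 8 = 8 (second disjunct) — holds.
[4] a3 − a2 = 8 − 19 = -11 — holds.
[5] |19 − 15| = 4 — holds.
[6] a2 + a1 = 19 + 15 = 34 — holds.
[7] min(19, 11) = 11 — holds.
[8] a6 × a2 = 16 × 19 = 304, not 307 — does not hold.

No — constraint 8 is not satisfied.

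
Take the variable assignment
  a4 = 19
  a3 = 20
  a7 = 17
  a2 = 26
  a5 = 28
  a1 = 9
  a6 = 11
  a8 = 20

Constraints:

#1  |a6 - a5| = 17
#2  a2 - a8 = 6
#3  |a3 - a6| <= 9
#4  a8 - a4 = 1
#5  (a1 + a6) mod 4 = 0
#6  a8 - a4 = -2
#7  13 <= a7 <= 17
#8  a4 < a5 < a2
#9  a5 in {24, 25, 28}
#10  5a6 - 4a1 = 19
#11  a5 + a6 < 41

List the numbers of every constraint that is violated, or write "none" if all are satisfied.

#1 |11 - 28| = 17  true
#2 a2 - a8 = 26 - 20 = 6  true
#3 |20 - 11| = 9; 9 ≤ 9  true
#4 a8 - a4 = 20 - 19 = 1  true
#5 a1 + a6 = 20; 20 mod 4 = 0  true
#6 a8 - a4 = 20 - 19 = 1, not -2  false
#7 a7 = 17 lies in [13, 17]  true
#8 values 19, 28, 26; a5 = 28 is not < a2 = 26  false
#9 a5 = 28 is in {24, 25, 28}  true
#10 5a6 - 4a1 = 5(11) - 4(9) = 19  true
#11 a5 + a6 = 28 + 11 = 39; 39 < 41  true

No — constraints 6 and 8 are not satisfied.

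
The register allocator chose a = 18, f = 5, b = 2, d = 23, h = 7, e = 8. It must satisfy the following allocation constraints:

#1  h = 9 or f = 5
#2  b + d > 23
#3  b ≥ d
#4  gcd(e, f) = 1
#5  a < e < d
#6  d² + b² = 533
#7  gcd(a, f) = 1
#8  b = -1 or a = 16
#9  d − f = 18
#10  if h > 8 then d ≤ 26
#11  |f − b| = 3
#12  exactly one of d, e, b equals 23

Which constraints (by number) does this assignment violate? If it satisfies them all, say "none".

No — constraints 3, 5, and 8 are not satisfied.

#1 h = 7 ≠ 9, but f = 5 = 5 (second disjunct) — satisfied.
#2 b + d = 2 + 23 = 25; 25 > 23 — satisfied.
#3 b = 2, d = 23; 2 < 23 (want ≥) — violated.
#4 gcd(8, 5) = 1 — satisfied.
#5 values 18, 8, 23; a = 18 is not < e = 8 — violated.
#6 d² + b² = 23² + 2² = 529 + 4 = 533 — satisfied.
#7 gcd(18, 5) = 1 — satisfied.
#8 b = 2 ≠ -1 and a = 18 ≠ 16; both disjuncts false — violated.
#9 d − f = 23 − 5 = 18 — satisfied.
#10 h = 7, not > 8; antecedent false, conditional vacuously true — satisfied.
#11 |5 − 2| = 3 — satisfied.
#12 d=23, e=8, b=2; 1 of them equals 23 — satisfied.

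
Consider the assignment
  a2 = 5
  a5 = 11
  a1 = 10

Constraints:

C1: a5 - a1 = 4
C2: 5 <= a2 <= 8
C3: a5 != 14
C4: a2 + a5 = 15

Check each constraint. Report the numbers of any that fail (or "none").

C1: a5 - a1 = 11 - 10 = 1, not 4 — does not hold.
C2: a2 = 5 lies in [5, 8] — holds.
C3: a5 = 11, and 11 ≠ 14 — holds.
C4: a2 + a5 = 5 + 11 = 16, not 15 — does not hold.

Constraints 1, 4 are violated.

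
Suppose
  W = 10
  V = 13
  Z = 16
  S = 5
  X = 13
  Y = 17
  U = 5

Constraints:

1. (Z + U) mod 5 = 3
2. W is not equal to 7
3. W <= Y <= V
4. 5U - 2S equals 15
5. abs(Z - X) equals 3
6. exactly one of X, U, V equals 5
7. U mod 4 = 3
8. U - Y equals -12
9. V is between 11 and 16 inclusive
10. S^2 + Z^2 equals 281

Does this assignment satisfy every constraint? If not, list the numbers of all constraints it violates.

1. Z + U = 21; 21 mod 5 = 1, not 3  FAIL
2. W = 10, and 10 ≠ 7  OK
3. values 10, 17, 13; Y = 17 is not <= V = 13  FAIL
4. 5U - 2S = 5(5) - 2(5) = 15  OK
5. abs(16 - 13) = 3  OK
6. X=13, U=5, V=13; 1 of them equals 5  OK
7. 5 mod 4 = 1, not 3  FAIL
8. U - Y = 5 - 17 = -12  OK
9. V = 13 lies in [11, 16]  OK
10. S^2 + Z^2 = 5^2 + 16^2 = 25 + 256 = 281  OK

No — constraints 1, 3, and 7 are not satisfied.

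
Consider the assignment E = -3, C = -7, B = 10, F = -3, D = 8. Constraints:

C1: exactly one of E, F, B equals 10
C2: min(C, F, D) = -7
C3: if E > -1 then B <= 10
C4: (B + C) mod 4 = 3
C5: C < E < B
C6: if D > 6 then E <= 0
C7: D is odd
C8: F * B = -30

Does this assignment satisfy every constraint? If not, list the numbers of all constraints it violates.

No — constraint 7 is not satisfied.

C1: E=-3, F=-3, B=10; 1 of them equals 10  yes
C2: min(-7, -3, 8) = -7  yes
C3: E = -3, not > -1; antecedent false, conditional vacuously true  yes
C4: B + C = 3; 3 mod 4 = 3  yes
C5: values -7 < -3 < 10  yes
C6: D = 8 > 6, so we need E ≤ 0; E = -3 ≤ 0  yes
C7: D = 8 is even  no
C8: F * B = -3 * 10 = -30  yes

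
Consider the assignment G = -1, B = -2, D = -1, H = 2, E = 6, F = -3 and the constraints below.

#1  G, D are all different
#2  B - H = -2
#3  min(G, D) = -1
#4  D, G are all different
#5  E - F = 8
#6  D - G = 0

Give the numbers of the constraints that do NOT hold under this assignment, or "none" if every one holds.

Violated: 1, 2, 4, and 5.

#1 G = D = -1, not all different — violated.
#2 B - H = -2 - 2 = -4, not -2 — violated.
#3 min(-1, -1) = -1 — satisfied.
#4 D = G = -1, not all different — violated.
#5 E - F = 6 - (-3) = 9, not 8 — violated.
#6 D - G = -1 - (-1) = 0 — satisfied.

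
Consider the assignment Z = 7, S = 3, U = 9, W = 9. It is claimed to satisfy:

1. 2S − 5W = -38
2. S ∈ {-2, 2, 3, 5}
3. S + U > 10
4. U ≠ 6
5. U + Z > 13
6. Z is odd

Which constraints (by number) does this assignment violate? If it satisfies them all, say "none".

Violated: 1.

1. 2S − 5W = 2(3) − 5(9) = -39, not -38 — does not hold.
2. S = 3 is in {-2, 2, 3, 5} — holds.
3. S + U = 3 + 9 = 12; 12 > 10 — holds.
4. U = 9, and 9 ≠ 6 — holds.
5. U + Z = 9 + 7 = 16; 16 > 13 — holds.
6. Z = 7 is odd — holds.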